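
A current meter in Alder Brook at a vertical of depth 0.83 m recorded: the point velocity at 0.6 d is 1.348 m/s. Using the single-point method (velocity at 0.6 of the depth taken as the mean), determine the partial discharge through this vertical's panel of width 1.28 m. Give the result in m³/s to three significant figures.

1.43 m³/s

v̄ = v₀.₆ = 1.348 m/s
q = v̄ × d × w = 1.348 × 0.83 × 1.28 = 1.432 m³/s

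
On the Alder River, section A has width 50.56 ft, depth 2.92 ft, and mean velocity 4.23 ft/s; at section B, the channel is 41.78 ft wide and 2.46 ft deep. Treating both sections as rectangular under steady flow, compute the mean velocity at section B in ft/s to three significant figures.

Q = A₁V₁ = (50.56×2.92) × 4.23 = 624.5 ft³/s
A₂ = 41.78 × 2.46 = 102.8 ft²
V₂ = Q/A₂ = 624.5/102.8 = 6.076 ft/s

6.08 ft/s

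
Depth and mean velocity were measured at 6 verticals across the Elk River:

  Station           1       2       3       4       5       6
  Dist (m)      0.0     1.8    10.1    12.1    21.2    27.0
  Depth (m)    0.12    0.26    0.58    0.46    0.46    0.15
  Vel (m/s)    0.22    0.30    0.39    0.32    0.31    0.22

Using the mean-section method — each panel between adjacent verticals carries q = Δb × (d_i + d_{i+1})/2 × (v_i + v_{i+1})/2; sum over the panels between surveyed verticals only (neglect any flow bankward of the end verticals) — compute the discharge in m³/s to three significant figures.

3.45 m³/s

Panel 1-2: Δb = 1.8 m, d̄ = (0.12+0.26)/2 = 0.19, v̄ = (0.22+0.30)/2 = 0.26 → q = 1.8×0.19×0.26 = 0.08892 m³/s
Panel 2-3: Δb = 8.3 m, d̄ = (0.26+0.58)/2 = 0.42, v̄ = (0.30+0.39)/2 = 0.345 → q = 8.3×0.42×0.345 = 1.203 m³/s
Panel 3-4: Δb = 2 m, d̄ = (0.58+0.46)/2 = 0.52, v̄ = (0.39+0.32)/2 = 0.355 → q = 2×0.52×0.355 = 0.3692 m³/s
Panel 4-5: Δb = 9.1 m, d̄ = (0.46+0.46)/2 = 0.46, v̄ = (0.32+0.31)/2 = 0.315 → q = 9.1×0.46×0.315 = 1.319 m³/s
Panel 5-6: Δb = 5.8 m, d̄ = (0.46+0.15)/2 = 0.305, v̄ = (0.31+0.22)/2 = 0.265 → q = 5.8×0.305×0.265 = 0.4688 m³/s
Q = Σ q = 3.448 m³/s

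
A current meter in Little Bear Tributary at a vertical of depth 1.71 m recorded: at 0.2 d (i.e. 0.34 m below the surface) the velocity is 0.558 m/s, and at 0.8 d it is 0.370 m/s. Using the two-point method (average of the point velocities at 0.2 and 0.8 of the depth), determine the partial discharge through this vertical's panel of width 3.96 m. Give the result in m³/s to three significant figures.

3.14 m³/s

v̄ = (0.558 + 0.370) / 2 = 0.4640 m/s
q = v̄ × d × w = 0.4640 × 1.71 × 3.96 = 3.142 m³/s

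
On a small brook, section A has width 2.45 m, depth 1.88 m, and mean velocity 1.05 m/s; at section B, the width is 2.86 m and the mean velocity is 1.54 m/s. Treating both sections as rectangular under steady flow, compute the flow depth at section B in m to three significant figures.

Q = A₁V₁ = (2.45×1.88) × 1.05 = 4.836 m³/s
d₂ = Q/(b₂ V₂) = 4.836/(2.86×1.54) = 1.098 m

1.10 m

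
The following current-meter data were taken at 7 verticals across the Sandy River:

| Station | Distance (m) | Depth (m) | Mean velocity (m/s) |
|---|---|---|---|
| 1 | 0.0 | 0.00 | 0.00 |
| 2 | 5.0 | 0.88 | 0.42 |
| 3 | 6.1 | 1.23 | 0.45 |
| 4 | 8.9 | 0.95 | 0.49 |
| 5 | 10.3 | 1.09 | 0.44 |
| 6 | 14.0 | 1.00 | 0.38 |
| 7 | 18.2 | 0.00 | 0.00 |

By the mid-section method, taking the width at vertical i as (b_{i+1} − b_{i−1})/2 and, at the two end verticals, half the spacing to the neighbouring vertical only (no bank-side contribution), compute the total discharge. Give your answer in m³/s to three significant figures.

5.91 m³/s

w_2 = (6.1 − 0.0)/2 = 3.05 m; q_2 = 0.42 × 0.88 × 3.05 = 1.127 m³/s
w_3 = (8.9 − 5.0)/2 = 1.95 m; q_3 = 0.45 × 1.23 × 1.95 = 1.079 m³/s
w_4 = (10.3 − 6.1)/2 = 2.1 m; q_4 = 0.49 × 0.95 × 2.1 = 0.9776 m³/s
w_5 = (14.0 − 8.9)/2 = 2.55 m; q_5 = 0.44 × 1.09 × 2.55 = 1.223 m³/s
w_6 = (18.2 − 10.3)/2 = 3.95 m; q_6 = 0.38 × 1.00 × 3.95 = 1.501 m³/s
Stations 1, 7 contribute zero (depth or velocity is 0).
Q = Σ qᵢ = 5.908 m³/s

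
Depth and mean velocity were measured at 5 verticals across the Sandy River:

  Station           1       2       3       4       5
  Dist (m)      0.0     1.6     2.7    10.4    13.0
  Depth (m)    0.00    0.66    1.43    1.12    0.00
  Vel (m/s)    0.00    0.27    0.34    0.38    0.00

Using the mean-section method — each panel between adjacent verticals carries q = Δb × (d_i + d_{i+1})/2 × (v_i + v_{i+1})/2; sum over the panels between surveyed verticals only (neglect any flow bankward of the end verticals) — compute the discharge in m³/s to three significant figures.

Panel 1-2: Δb = 1.6 m, d̄ = (0.00+0.66)/2 = 0.33, v̄ = (0.00+0.27)/2 = 0.135 → q = 1.6×0.33×0.135 = 0.07128 m³/s
Panel 2-3: Δb = 1.1 m, d̄ = (0.66+1.43)/2 = 1.045, v̄ = (0.27+0.34)/2 = 0.305 → q = 1.1×1.045×0.305 = 0.3506 m³/s
Panel 3-4: Δb = 7.7 m, d̄ = (1.43+1.12)/2 = 1.275, v̄ = (0.34+0.38)/2 = 0.36 → q = 7.7×1.275×0.36 = 3.534 m³/s
Panel 4-5: Δb = 2.6 m, d̄ = (1.12+0.00)/2 = 0.56, v̄ = (0.38+0.00)/2 = 0.19 → q = 2.6×0.56×0.19 = 0.2766 m³/s
Q = Σ q = 4.233 m³/s

4.23 m³/s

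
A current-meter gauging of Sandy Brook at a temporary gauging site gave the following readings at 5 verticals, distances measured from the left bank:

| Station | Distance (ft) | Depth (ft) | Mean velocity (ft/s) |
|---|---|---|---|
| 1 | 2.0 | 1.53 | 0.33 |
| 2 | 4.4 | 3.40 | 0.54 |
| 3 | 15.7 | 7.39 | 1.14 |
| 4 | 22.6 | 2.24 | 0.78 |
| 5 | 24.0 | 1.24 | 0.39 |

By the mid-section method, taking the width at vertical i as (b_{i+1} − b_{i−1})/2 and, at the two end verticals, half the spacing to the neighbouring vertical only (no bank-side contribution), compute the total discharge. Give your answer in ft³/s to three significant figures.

w_1 = (4.4 − 2.0)/2 = 1.2 ft; q_1 = 0.33 × 1.53 × 1.2 = 0.6059 ft³/s
w_2 = (15.7 − 2.0)/2 = 6.85 ft; q_2 = 0.54 × 3.40 × 6.85 = 12.58 ft³/s
w_3 = (22.6 − 4.4)/2 = 9.1 ft; q_3 = 1.14 × 7.39 × 9.1 = 76.66 ft³/s
w_4 = (24.0 − 15.7)/2 = 4.15 ft; q_4 = 0.78 × 2.24 × 4.15 = 7.251 ft³/s
w_5 = (24.0 − 22.6)/2 = 0.7 ft; q_5 = 0.39 × 1.24 × 0.7 = 0.3385 ft³/s
Q = Σ qᵢ = 97.44 ft³/s

97.4 ft³/s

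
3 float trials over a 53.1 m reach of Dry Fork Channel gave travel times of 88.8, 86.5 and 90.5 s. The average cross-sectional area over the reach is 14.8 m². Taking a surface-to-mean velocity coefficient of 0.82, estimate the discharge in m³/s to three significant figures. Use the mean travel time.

t̄ = (88.8 + 86.5 + 90.5) / 3 = 88.6 s
v_surface = L / t̄ = 53.1 / 88.6 = 0.5993 m/s
v_mean = 0.82 × 0.5993 = 0.4914 m/s
Q = A × v_mean = 14.8 × 0.4914 = 7.273 m³/s

7.27 m³/s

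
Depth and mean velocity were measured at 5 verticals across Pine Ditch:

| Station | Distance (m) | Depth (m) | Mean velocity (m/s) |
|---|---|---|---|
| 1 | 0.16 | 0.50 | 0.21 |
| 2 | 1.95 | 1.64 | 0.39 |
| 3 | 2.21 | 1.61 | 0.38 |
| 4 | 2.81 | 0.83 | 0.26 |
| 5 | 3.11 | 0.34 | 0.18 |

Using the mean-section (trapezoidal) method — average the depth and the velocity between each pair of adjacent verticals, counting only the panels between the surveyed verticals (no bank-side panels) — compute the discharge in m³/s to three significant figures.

1.01 m³/s

Panel 1-2: Δb = 1.79 m, d̄ = (0.50+1.64)/2 = 1.07, v̄ = (0.21+0.39)/2 = 0.3 → q = 1.79×1.07×0.3 = 0.5746 m³/s
Panel 2-3: Δb = 0.26 m, d̄ = (1.64+1.61)/2 = 1.625, v̄ = (0.39+0.38)/2 = 0.385 → q = 0.26×1.625×0.385 = 0.1627 m³/s
Panel 3-4: Δb = 0.6 m, d̄ = (1.61+0.83)/2 = 1.22, v̄ = (0.38+0.26)/2 = 0.32 → q = 0.6×1.22×0.32 = 0.2342 m³/s
Panel 4-5: Δb = 0.3 m, d̄ = (0.83+0.34)/2 = 0.585, v̄ = (0.26+0.18)/2 = 0.22 → q = 0.3×0.585×0.22 = 0.03861 m³/s
Q = Σ q = 1.010 m³/s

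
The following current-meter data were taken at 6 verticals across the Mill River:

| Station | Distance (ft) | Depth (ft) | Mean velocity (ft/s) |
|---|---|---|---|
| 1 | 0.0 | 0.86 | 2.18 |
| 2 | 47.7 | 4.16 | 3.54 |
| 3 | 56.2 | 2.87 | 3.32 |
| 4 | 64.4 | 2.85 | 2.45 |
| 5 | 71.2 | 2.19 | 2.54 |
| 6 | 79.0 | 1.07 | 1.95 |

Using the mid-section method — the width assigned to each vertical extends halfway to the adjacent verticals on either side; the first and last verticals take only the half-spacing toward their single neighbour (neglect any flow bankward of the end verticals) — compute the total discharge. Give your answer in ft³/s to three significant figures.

639 ft³/s

w_1 = (47.7 − 0.0)/2 = 23.85 ft; q_1 = 2.18 × 0.86 × 23.85 = 44.71 ft³/s
w_2 = (56.2 − 0.0)/2 = 28.1 ft; q_2 = 3.54 × 4.16 × 28.1 = 413.8 ft³/s
w_3 = (64.4 − 47.7)/2 = 8.35 ft; q_3 = 3.32 × 2.87 × 8.35 = 79.56 ft³/s
w_4 = (71.2 − 56.2)/2 = 7.5 ft; q_4 = 2.45 × 2.85 × 7.5 = 52.37 ft³/s
w_5 = (79.0 − 64.4)/2 = 7.3 ft; q_5 = 2.54 × 2.19 × 7.3 = 40.61 ft³/s
w_6 = (79.0 − 71.2)/2 = 3.9 ft; q_6 = 1.95 × 1.07 × 3.9 = 8.137 ft³/s
Q = Σ qᵢ = 639.2 ft³/s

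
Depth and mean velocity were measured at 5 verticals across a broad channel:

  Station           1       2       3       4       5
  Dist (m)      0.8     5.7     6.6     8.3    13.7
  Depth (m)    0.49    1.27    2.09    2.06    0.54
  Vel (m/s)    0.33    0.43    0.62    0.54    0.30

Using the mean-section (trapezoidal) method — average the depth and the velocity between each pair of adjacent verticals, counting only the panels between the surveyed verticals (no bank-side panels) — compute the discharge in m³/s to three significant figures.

Panel 1-2: Δb = 4.9 m, d̄ = (0.49+1.27)/2 = 0.88, v̄ = (0.33+0.43)/2 = 0.38 → q = 4.9×0.88×0.38 = 1.639 m³/s
Panel 2-3: Δb = 0.9 m, d̄ = (1.27+2.09)/2 = 1.68, v̄ = (0.43+0.62)/2 = 0.525 → q = 0.9×1.68×0.525 = 0.7938 m³/s
Panel 3-4: Δb = 1.7 m, d̄ = (2.09+2.06)/2 = 2.075, v̄ = (0.62+0.54)/2 = 0.58 → q = 1.7×2.075×0.58 = 2.046 m³/s
Panel 4-5: Δb = 5.4 m, d̄ = (2.06+0.54)/2 = 1.3, v̄ = (0.54+0.30)/2 = 0.42 → q = 5.4×1.3×0.42 = 2.948 m³/s
Q = Σ q = 7.427 m³/s

7.43 m³/s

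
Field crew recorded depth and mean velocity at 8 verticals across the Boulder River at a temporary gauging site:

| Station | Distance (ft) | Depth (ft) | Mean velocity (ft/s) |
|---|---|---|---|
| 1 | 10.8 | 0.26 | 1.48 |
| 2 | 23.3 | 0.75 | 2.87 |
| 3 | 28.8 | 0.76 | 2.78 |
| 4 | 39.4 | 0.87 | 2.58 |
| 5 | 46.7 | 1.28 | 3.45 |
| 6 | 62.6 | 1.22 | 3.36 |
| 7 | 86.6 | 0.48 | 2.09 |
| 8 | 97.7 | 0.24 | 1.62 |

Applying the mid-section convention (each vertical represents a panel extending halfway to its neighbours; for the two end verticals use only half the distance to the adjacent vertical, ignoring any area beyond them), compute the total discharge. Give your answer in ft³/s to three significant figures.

212 ft³/s

w_1 = (23.3 − 10.8)/2 = 6.25 ft; q_1 = 1.48 × 0.26 × 6.25 = 2.405 ft³/s
w_2 = (28.8 − 10.8)/2 = 9 ft; q_2 = 2.87 × 0.75 × 9 = 19.37 ft³/s
w_3 = (39.4 − 23.3)/2 = 8.05 ft; q_3 = 2.78 × 0.76 × 8.05 = 17.01 ft³/s
w_4 = (46.7 − 28.8)/2 = 8.95 ft; q_4 = 2.58 × 0.87 × 8.95 = 20.09 ft³/s
w_5 = (62.6 − 39.4)/2 = 11.6 ft; q_5 = 3.45 × 1.28 × 11.6 = 51.23 ft³/s
w_6 = (86.6 − 46.7)/2 = 19.95 ft; q_6 = 3.36 × 1.22 × 19.95 = 81.78 ft³/s
w_7 = (97.7 − 62.6)/2 = 17.55 ft; q_7 = 2.09 × 0.48 × 17.55 = 17.61 ft³/s
w_8 = (97.7 − 86.6)/2 = 5.55 ft; q_8 = 1.62 × 0.24 × 5.55 = 2.158 ft³/s
Q = Σ qᵢ = 211.6 ft³/s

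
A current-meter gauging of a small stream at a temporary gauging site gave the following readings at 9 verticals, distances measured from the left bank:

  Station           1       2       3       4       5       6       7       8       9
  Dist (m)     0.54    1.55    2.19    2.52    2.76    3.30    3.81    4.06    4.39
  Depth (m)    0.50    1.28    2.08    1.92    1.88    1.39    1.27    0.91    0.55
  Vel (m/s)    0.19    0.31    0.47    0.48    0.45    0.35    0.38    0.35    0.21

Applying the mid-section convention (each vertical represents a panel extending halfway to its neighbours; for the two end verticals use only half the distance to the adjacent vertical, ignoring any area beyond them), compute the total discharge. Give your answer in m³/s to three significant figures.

w_1 = (1.55 − 0.54)/2 = 0.505 m; q_1 = 0.19 × 0.50 × 0.505 = 0.04798 m³/s
w_2 = (2.19 − 0.54)/2 = 0.825 m; q_2 = 0.31 × 1.28 × 0.825 = 0.3274 m³/s
w_3 = (2.52 − 1.55)/2 = 0.485 m; q_3 = 0.47 × 2.08 × 0.485 = 0.4741 m³/s
w_4 = (2.76 − 2.19)/2 = 0.285 m; q_4 = 0.48 × 1.92 × 0.285 = 0.2627 m³/s
w_5 = (3.30 − 2.52)/2 = 0.39 m; q_5 = 0.45 × 1.88 × 0.39 = 0.3299 m³/s
w_6 = (3.81 − 2.76)/2 = 0.525 m; q_6 = 0.35 × 1.39 × 0.525 = 0.2554 m³/s
w_7 = (4.06 − 3.30)/2 = 0.38 m; q_7 = 0.38 × 1.27 × 0.38 = 0.1834 m³/s
w_8 = (4.39 − 3.81)/2 = 0.29 m; q_8 = 0.35 × 0.91 × 0.29 = 0.09237 m³/s
w_9 = (4.39 − 4.06)/2 = 0.165 m; q_9 = 0.21 × 0.55 × 0.165 = 0.01906 m³/s
Q = Σ qᵢ = 1.992 m³/s

1.99 m³/s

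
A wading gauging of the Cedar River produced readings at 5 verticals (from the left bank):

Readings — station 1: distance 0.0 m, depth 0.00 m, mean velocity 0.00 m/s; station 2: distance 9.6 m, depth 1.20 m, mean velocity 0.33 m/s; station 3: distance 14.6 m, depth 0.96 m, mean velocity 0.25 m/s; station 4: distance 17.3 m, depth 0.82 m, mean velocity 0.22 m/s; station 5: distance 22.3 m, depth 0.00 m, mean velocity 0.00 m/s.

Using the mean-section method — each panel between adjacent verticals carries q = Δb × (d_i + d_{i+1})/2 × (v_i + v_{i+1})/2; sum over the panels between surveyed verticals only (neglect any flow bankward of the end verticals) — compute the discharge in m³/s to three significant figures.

Panel 1-2: Δb = 9.6 m, d̄ = (0.00+1.20)/2 = 0.6, v̄ = (0.00+0.33)/2 = 0.165 → q = 9.6×0.6×0.165 = 0.9504 m³/s
Panel 2-3: Δb = 5 m, d̄ = (1.20+0.96)/2 = 1.08, v̄ = (0.33+0.25)/2 = 0.29 → q = 5×1.08×0.29 = 1.566 m³/s
Panel 3-4: Δb = 2.7 m, d̄ = (0.96+0.82)/2 = 0.89, v̄ = (0.25+0.22)/2 = 0.235 → q = 2.7×0.89×0.235 = 0.5647 m³/s
Panel 4-5: Δb = 5 m, d̄ = (0.82+0.00)/2 = 0.41, v̄ = (0.22+0.00)/2 = 0.11 → q = 5×0.41×0.11 = 0.2255 m³/s
Q = Σ q = 3.307 m³/s

3.31 m³/s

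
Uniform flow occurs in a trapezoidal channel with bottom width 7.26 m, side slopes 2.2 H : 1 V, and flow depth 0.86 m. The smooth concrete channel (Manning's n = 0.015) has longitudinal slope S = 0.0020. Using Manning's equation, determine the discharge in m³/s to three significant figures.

A = (b + z·y)·y = (7.26 + 2.2×0.86)×0.86 = 7.871 m²
P = b + 2y√(1+z²) = 7.26 + 2×0.86×√(1+2.2²) = 11.42 m
R = A/P = 7.871/11.42 = 0.6894 m
Q = (1/n)·A·R^(2/3)·S^(1/2) = (1/0.015) × 7.871 × 0.6894^(2/3) × 0.0020^(1/2) = 18.31 m³/s

18.3 m³/s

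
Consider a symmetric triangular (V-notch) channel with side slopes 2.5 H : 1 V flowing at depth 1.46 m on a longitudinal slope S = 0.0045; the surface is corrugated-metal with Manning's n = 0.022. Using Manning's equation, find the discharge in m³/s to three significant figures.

A = z·y² = 2.5×1.46² = 5.329 m²
P = 2y√(1+z²) = 2×1.46×√(1+2.5²) = 7.862 m
R = A/P = 5.329/7.862 = 0.6778 m
Q = (1/n)·A·R^(2/3)·S^(1/2) = (1/0.022) × 5.329 × 0.6778^(2/3) × 0.0045^(1/2) = 12.54 m³/s

12.5 m³/s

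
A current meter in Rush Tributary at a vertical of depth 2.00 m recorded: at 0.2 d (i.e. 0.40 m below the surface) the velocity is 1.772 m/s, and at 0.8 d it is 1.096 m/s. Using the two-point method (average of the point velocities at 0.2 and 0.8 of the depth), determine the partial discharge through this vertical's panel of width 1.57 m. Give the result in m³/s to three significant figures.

v̄ = (1.772 + 1.096) / 2 = 1.434 m/s
q = v̄ × d × w = 1.434 × 2.00 × 1.57 = 4.503 m³/s

4.50 m³/s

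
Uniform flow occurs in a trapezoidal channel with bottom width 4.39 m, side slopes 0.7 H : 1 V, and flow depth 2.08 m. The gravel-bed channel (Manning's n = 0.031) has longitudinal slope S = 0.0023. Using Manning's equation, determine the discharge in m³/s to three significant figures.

A = (b + z·y)·y = (4.39 + 0.7×2.08)×2.08 = 12.16 m²
P = b + 2y√(1+z²) = 4.39 + 2×2.08×√(1+0.7²) = 9.468 m
R = A/P = 12.16/9.468 = 1.284 m
Q = (1/n)·A·R^(2/3)·S^(1/2) = (1/0.031) × 12.16 × 1.284^(2/3) × 0.0023^(1/2) = 22.23 m³/s

22.2 m³/s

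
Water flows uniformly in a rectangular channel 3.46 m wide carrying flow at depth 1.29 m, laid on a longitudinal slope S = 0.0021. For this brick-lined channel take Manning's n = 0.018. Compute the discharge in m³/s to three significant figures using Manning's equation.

A = b·y = 3.46 × 1.29 = 4.463 m²
P = b + 2y = 3.46 + 2×1.29 = 6.040 m
R = A/P = 4.463/6.040 = 0.7390 m
Q = (1/n)·A·R^(2/3)·S^(1/2) = (1/0.018) × 4.463 × 0.7390^(2/3) × 0.0021^(1/2) = 9.288 m³/s

9.29 m³/s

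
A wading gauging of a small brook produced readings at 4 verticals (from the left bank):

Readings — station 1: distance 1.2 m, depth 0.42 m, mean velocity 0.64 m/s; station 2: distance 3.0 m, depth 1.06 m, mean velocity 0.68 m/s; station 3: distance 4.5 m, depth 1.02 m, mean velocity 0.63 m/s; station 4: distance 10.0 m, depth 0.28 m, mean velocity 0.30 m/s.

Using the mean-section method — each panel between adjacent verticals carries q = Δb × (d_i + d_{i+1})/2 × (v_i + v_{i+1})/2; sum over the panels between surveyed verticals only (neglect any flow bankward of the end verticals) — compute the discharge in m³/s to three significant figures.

3.56 m³/s

Panel 1-2: Δb = 1.8 m, d̄ = (0.42+1.06)/2 = 0.74, v̄ = (0.64+0.68)/2 = 0.66 → q = 1.8×0.74×0.66 = 0.8791 m³/s
Panel 2-3: Δb = 1.5 m, d̄ = (1.06+1.02)/2 = 1.04, v̄ = (0.68+0.63)/2 = 0.655 → q = 1.5×1.04×0.655 = 1.022 m³/s
Panel 3-4: Δb = 5.5 m, d̄ = (1.02+0.28)/2 = 0.65, v̄ = (0.63+0.30)/2 = 0.465 → q = 5.5×0.65×0.465 = 1.662 m³/s
Q = Σ q = 3.563 m³/s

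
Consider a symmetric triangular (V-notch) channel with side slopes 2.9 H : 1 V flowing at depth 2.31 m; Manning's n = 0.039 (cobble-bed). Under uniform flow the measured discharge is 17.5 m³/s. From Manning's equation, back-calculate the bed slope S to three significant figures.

0.00173

A = z·y² = 2.9×2.31² = 15.47 m²
P = 2y√(1+z²) = 2×2.31×√(1+2.9²) = 14.17 m
R = A/P = 15.47/14.17 = 1.092 m
S = (Q·n / (1·A·R^(2/3)))² = (17.5×0.039 / (1×15.47×1.060))² = 0.001730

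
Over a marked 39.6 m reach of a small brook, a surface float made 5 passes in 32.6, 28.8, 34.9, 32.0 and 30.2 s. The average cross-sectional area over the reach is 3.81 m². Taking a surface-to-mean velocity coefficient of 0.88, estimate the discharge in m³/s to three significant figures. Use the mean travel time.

t̄ = (32.6 + 28.8 + 34.9 + 32.0 + 30.2) / 5 = 31.7 s
v_surface = L / t̄ = 39.6 / 31.7 = 1.249 m/s
v_mean = 0.88 × 1.249 = 1.099 m/s
Q = A × v_mean = 3.81 × 1.099 = 4.188 m³/s

4.19 m³/s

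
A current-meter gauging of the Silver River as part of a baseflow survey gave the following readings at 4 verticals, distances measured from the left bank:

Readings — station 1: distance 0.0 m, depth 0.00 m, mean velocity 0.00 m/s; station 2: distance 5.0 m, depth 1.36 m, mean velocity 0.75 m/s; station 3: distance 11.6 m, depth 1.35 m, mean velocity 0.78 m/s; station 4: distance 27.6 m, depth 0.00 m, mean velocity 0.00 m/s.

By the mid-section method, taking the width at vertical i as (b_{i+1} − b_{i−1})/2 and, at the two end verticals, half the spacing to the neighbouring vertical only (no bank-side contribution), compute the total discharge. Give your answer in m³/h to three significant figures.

64100 m³/h

w_2 = (11.6 − 0.0)/2 = 5.8 m; q_2 = 0.75 × 1.36 × 5.8 = 5.916 m³/s
w_3 = (27.6 − 5.0)/2 = 11.3 m; q_3 = 0.78 × 1.35 × 11.3 = 11.90 m³/s
Stations 1, 4 contribute zero (depth or velocity is 0).
Q = Σ qᵢ = 17.81 m³/s
= 17.81 × 3600 = 64130 m³/h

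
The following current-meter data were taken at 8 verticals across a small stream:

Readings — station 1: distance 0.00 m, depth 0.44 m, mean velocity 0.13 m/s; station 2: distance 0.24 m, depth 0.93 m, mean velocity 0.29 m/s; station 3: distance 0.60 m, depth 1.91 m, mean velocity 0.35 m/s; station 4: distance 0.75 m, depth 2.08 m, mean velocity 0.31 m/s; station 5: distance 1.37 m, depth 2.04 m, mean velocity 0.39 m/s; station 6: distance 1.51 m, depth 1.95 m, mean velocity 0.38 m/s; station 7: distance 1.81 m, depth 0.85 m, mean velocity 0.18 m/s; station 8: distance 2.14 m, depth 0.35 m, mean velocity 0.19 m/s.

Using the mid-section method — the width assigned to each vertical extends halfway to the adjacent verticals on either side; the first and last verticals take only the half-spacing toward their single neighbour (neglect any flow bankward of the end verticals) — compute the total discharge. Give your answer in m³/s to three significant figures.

w_1 = (0.24 − 0.00)/2 = 0.12 m; q_1 = 0.13 × 0.44 × 0.12 = 0.006864 m³/s
w_2 = (0.60 − 0.00)/2 = 0.3 m; q_2 = 0.29 × 0.93 × 0.3 = 0.08091 m³/s
w_3 = (0.75 − 0.24)/2 = 0.255 m; q_3 = 0.35 × 1.91 × 0.255 = 0.1705 m³/s
w_4 = (1.37 − 0.60)/2 = 0.385 m; q_4 = 0.31 × 2.08 × 0.385 = 0.2482 m³/s
w_5 = (1.51 − 0.75)/2 = 0.38 m; q_5 = 0.39 × 2.04 × 0.38 = 0.3023 m³/s
w_6 = (1.81 − 1.37)/2 = 0.22 m; q_6 = 0.38 × 1.95 × 0.22 = 0.1630 m³/s
w_7 = (2.14 − 1.51)/2 = 0.315 m; q_7 = 0.18 × 0.85 × 0.315 = 0.04820 m³/s
w_8 = (2.14 − 1.81)/2 = 0.165 m; q_8 = 0.19 × 0.35 × 0.165 = 0.01097 m³/s
Q = Σ qᵢ = 1.031 m³/s

1.03 m³/s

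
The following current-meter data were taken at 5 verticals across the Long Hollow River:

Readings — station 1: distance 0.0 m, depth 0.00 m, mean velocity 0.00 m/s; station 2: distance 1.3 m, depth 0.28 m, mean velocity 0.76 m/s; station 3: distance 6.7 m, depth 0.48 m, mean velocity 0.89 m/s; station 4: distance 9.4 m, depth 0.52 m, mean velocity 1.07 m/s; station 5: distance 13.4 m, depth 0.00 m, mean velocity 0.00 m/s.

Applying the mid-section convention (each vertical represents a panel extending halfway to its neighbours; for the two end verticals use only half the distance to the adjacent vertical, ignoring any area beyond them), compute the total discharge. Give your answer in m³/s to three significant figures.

4.31 m³/s

w_2 = (6.7 − 0.0)/2 = 3.35 m; q_2 = 0.76 × 0.28 × 3.35 = 0.7129 m³/s
w_3 = (9.4 − 1.3)/2 = 4.05 m; q_3 = 0.89 × 0.48 × 4.05 = 1.730 m³/s
w_4 = (13.4 − 6.7)/2 = 3.35 m; q_4 = 1.07 × 0.52 × 3.35 = 1.864 m³/s
Stations 1, 5 contribute zero (depth or velocity is 0).
Q = Σ qᵢ = 4.307 m³/s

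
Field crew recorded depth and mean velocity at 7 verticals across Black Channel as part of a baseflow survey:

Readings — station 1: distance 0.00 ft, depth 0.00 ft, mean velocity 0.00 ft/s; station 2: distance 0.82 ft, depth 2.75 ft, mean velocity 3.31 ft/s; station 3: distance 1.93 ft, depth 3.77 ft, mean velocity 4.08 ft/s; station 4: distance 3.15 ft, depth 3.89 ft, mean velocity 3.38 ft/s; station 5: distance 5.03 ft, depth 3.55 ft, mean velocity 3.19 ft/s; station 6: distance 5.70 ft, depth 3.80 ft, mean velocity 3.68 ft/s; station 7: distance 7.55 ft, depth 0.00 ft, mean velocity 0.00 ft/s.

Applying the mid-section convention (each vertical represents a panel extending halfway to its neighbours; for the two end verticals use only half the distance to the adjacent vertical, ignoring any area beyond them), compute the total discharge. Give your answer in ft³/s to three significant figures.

w_2 = (1.93 − 0.00)/2 = 0.965 ft; q_2 = 3.31 × 2.75 × 0.965 = 8.784 ft³/s
w_3 = (3.15 − 0.82)/2 = 1.165 ft; q_3 = 4.08 × 3.77 × 1.165 = 17.92 ft³/s
w_4 = (5.03 − 1.93)/2 = 1.55 ft; q_4 = 3.38 × 3.89 × 1.55 = 20.38 ft³/s
w_5 = (5.70 − 3.15)/2 = 1.275 ft; q_5 = 3.19 × 3.55 × 1.275 = 14.44 ft³/s
w_6 = (7.55 − 5.03)/2 = 1.26 ft; q_6 = 3.68 × 3.80 × 1.26 = 17.62 ft³/s
Stations 1, 7 contribute zero (depth or velocity is 0).
Q = Σ qᵢ = 79.14 ft³/s

79.1 ft³/s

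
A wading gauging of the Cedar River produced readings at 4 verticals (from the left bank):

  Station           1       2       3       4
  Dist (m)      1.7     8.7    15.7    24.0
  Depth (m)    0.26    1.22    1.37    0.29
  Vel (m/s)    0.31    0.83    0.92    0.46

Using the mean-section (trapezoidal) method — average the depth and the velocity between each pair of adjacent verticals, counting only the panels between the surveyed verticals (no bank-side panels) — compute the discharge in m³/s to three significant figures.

15.6 m³/s

Panel 1-2: Δb = 7 m, d̄ = (0.26+1.22)/2 = 0.74, v̄ = (0.31+0.83)/2 = 0.57 → q = 7×0.74×0.57 = 2.953 m³/s
Panel 2-3: Δb = 7 m, d̄ = (1.22+1.37)/2 = 1.295, v̄ = (0.83+0.92)/2 = 0.875 → q = 7×1.295×0.875 = 7.932 m³/s
Panel 3-4: Δb = 8.3 m, d̄ = (1.37+0.29)/2 = 0.83, v̄ = (0.92+0.46)/2 = 0.69 → q = 8.3×0.83×0.69 = 4.753 m³/s
Q = Σ q = 15.64 m³/s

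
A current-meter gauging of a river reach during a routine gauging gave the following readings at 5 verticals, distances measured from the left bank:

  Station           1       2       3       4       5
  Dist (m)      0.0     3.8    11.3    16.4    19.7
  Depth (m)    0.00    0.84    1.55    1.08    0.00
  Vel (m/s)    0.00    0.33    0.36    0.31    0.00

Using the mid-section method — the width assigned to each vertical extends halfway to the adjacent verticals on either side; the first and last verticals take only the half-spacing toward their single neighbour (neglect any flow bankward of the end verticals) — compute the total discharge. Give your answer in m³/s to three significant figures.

w_2 = (11.3 − 0.0)/2 = 5.65 m; q_2 = 0.33 × 0.84 × 5.65 = 1.566 m³/s
w_3 = (16.4 − 3.8)/2 = 6.3 m; q_3 = 0.36 × 1.55 × 6.3 = 3.515 m³/s
w_4 = (19.7 − 11.3)/2 = 4.2 m; q_4 = 0.31 × 1.08 × 4.2 = 1.406 m³/s
Stations 1, 5 contribute zero (depth or velocity is 0).
Q = Σ qᵢ = 6.488 m³/s

6.49 m³/s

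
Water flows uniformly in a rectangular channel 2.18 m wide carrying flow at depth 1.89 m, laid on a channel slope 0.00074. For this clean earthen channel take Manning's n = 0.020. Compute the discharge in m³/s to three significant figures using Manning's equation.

A = b·y = 2.18 × 1.89 = 4.120 m²
P = b + 2y = 2.18 + 2×1.89 = 5.960 m
R = A/P = 4.120/5.960 = 0.6913 m
Q = (1/n)·A·R^(2/3)·S^(1/2) = (1/0.020) × 4.120 × 0.6913^(2/3) × 0.00074^(1/2) = 4.381 m³/s

4.38 m³/s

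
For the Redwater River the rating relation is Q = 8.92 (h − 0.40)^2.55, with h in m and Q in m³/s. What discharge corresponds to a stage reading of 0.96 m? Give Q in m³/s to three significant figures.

2.03 m³/s

Q = 8.92 × (0.96 − 0.40)^2.55 = 8.92 × 0.56^2.55 = 2.034 m³/s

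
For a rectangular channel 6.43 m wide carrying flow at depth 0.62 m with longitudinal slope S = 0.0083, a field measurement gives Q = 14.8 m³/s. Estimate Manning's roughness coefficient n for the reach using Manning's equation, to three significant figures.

A = b·y = 6.43 × 0.62 = 3.987 m²
P = b + 2y = 6.43 + 2×0.62 = 7.670 m
R = A/P = 3.987/7.670 = 0.5198 m
n = (1/Q)·A·R^(2/3)·S^(1/2) = (1/14.8) × 3.987 × 0.6465 × 0.09110 = 0.01586

0.0159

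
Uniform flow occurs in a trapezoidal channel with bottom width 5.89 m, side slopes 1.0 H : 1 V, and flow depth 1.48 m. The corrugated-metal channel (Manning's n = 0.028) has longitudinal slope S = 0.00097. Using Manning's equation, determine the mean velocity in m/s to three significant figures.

A = (b + z·y)·y = (5.89 + 1.0×1.48)×1.48 = 10.91 m²
P = b + 2y√(1+z²) = 5.89 + 2×1.48×√(1+1.0²) = 10.08 m
R = A/P = 10.91/10.08 = 1.083 m
Q = (1/n)·A·R^(2/3)·S^(1/2) = (1/0.028) × 10.91 × 1.083^(2/3) × 0.00097^(1/2) = 12.79 m³/s
V = Q/A = 12.79/10.91 = 1.173 m/s

1.17 m/s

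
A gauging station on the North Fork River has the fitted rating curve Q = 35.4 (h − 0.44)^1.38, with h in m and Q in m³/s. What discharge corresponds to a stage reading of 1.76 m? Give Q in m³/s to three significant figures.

Q = 35.4 × (1.76 − 0.44)^1.38 = 35.4 × 1.32^1.38 = 51.93 m³/s

51.9 m³/s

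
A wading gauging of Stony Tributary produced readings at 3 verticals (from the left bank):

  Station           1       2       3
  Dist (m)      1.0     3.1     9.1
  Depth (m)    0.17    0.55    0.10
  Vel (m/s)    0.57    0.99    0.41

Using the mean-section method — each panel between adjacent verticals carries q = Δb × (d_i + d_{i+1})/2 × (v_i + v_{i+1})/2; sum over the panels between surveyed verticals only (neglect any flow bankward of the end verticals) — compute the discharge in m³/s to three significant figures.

1.95 m³/s

Panel 1-2: Δb = 2.1 m, d̄ = (0.17+0.55)/2 = 0.36, v̄ = (0.57+0.99)/2 = 0.78 → q = 2.1×0.36×0.78 = 0.5897 m³/s
Panel 2-3: Δb = 6 m, d̄ = (0.55+0.10)/2 = 0.325, v̄ = (0.99+0.41)/2 = 0.7 → q = 6×0.325×0.7 = 1.365 m³/s
Q = Σ q = 1.955 m³/s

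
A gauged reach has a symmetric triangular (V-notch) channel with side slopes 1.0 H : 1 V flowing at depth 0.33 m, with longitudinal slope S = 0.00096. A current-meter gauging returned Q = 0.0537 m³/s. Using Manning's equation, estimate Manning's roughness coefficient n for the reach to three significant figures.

A = z·y² = 1.0×0.33² = 0.1089 m²
P = 2y√(1+z²) = 2×0.33×√(1+1.0²) = 0.9334 m
R = A/P = 0.1089/0.9334 = 0.1167 m
n = (1/Q)·A·R^(2/3)·S^(1/2) = (1/0.0537) × 0.1089 × 0.2388 × 0.03098 = 0.01500

0.0150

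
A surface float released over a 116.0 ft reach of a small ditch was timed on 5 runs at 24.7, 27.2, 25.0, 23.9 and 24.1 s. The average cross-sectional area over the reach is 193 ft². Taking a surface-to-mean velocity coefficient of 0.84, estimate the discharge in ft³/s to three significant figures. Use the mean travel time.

t̄ = (24.7 + 27.2 + 25.0 + 23.9 + 24.1) / 5 = 24.98 s
v_surface = L / t̄ = 116.0 / 24.98 = 4.644 ft/s
v_mean = 0.84 × 4.644 = 3.901 ft/s
Q = A × v_mean = 193 × 3.901 = 752.8 ft³/s

753 ft³/s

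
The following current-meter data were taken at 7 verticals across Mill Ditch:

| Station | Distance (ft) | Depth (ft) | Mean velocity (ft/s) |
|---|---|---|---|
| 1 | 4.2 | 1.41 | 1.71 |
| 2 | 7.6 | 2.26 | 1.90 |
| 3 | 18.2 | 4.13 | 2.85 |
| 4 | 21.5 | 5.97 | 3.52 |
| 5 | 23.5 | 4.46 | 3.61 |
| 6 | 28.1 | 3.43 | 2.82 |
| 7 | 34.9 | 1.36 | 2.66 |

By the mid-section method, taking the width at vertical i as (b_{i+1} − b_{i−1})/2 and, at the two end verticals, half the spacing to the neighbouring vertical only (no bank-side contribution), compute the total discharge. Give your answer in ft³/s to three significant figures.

w_1 = (7.6 − 4.2)/2 = 1.7 ft; q_1 = 1.71 × 1.41 × 1.7 = 4.099 ft³/s
w_2 = (18.2 − 4.2)/2 = 7 ft; q_2 = 1.90 × 2.26 × 7 = 30.06 ft³/s
w_3 = (21.5 − 7.6)/2 = 6.95 ft; q_3 = 2.85 × 4.13 × 6.95 = 81.80 ft³/s
w_4 = (23.5 − 18.2)/2 = 2.65 ft; q_4 = 3.52 × 5.97 × 2.65 = 55.69 ft³/s
w_5 = (28.1 − 21.5)/2 = 3.3 ft; q_5 = 3.61 × 4.46 × 3.3 = 53.13 ft³/s
w_6 = (34.9 − 23.5)/2 = 5.7 ft; q_6 = 2.82 × 3.43 × 5.7 = 55.13 ft³/s
w_7 = (34.9 − 28.1)/2 = 3.4 ft; q_7 = 2.66 × 1.36 × 3.4 = 12.30 ft³/s
Q = Σ qᵢ = 292.2 ft³/s

292 ft³/s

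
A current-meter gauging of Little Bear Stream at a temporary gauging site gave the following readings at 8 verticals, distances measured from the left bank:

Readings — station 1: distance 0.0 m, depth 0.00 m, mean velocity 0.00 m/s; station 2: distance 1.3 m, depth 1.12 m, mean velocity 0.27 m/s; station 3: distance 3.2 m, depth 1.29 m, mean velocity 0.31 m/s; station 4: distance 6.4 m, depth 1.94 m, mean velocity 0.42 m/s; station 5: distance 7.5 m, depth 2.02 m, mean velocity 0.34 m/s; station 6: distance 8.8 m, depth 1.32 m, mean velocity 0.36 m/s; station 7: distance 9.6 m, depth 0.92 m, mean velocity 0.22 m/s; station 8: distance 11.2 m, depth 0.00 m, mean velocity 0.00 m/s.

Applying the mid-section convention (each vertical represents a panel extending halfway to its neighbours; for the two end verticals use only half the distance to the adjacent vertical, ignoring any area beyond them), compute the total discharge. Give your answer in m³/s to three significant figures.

w_2 = (3.2 − 0.0)/2 = 1.6 m; q_2 = 0.27 × 1.12 × 1.6 = 0.4838 m³/s
w_3 = (6.4 − 1.3)/2 = 2.55 m; q_3 = 0.31 × 1.29 × 2.55 = 1.020 m³/s
w_4 = (7.5 − 3.2)/2 = 2.15 m; q_4 = 0.42 × 1.94 × 2.15 = 1.752 m³/s
w_5 = (8.8 − 6.4)/2 = 1.2 m; q_5 = 0.34 × 2.02 × 1.2 = 0.8242 m³/s
w_6 = (9.6 − 7.5)/2 = 1.05 m; q_6 = 0.36 × 1.32 × 1.05 = 0.4990 m³/s
w_7 = (11.2 − 8.8)/2 = 1.2 m; q_7 = 0.22 × 0.92 × 1.2 = 0.2429 m³/s
Stations 1, 8 contribute zero (depth or velocity is 0).
Q = Σ qᵢ = 4.821 m³/s

4.82 m³/s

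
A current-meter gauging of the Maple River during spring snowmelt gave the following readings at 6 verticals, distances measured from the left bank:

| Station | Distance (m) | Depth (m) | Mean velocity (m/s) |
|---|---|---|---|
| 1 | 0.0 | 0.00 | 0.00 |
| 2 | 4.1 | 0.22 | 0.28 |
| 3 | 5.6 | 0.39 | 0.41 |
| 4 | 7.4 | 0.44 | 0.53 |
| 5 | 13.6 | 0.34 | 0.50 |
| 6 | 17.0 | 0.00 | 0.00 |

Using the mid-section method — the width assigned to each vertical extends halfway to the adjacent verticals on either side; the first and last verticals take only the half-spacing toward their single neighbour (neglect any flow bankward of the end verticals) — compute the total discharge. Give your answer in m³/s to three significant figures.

2.19 m³/s

w_2 = (5.6 − 0.0)/2 = 2.8 m; q_2 = 0.28 × 0.22 × 2.8 = 0.1725 m³/s
w_3 = (7.4 − 4.1)/2 = 1.65 m; q_3 = 0.41 × 0.39 × 1.65 = 0.2638 m³/s
w_4 = (13.6 − 5.6)/2 = 4 m; q_4 = 0.53 × 0.44 × 4 = 0.9328 m³/s
w_5 = (17.0 − 7.4)/2 = 4.8 m; q_5 = 0.50 × 0.34 × 4.8 = 0.8160 m³/s
Stations 1, 6 contribute zero (depth or velocity is 0).
Q = Σ qᵢ = 2.185 m³/s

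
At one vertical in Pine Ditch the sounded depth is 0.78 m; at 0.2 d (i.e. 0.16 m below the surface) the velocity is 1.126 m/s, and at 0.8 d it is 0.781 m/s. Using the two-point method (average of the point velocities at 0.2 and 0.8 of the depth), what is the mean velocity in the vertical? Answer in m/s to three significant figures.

v̄ = (1.126 + 0.781) / 2 = 0.9535 m/s

0.954 m/s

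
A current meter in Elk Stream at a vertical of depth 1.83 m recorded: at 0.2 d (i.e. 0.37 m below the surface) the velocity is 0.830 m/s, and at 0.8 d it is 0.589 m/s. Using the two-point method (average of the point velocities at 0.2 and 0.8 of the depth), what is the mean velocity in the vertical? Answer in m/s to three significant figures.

0.710 m/s

v̄ = (0.830 + 0.589) / 2 = 0.7095 m/s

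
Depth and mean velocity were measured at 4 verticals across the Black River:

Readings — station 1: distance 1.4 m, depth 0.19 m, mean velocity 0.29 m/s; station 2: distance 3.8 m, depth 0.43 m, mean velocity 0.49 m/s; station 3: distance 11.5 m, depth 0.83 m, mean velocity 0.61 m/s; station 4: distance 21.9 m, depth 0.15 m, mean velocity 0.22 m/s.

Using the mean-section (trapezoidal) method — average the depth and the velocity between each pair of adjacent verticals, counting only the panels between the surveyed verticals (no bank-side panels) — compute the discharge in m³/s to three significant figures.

5.07 m³/s

Panel 1-2: Δb = 2.4 m, d̄ = (0.19+0.43)/2 = 0.31, v̄ = (0.29+0.49)/2 = 0.39 → q = 2.4×0.31×0.39 = 0.2902 m³/s
Panel 2-3: Δb = 7.7 m, d̄ = (0.43+0.83)/2 = 0.63, v̄ = (0.49+0.61)/2 = 0.55 → q = 7.7×0.63×0.55 = 2.668 m³/s
Panel 3-4: Δb = 10.4 m, d̄ = (0.83+0.15)/2 = 0.49, v̄ = (0.61+0.22)/2 = 0.415 → q = 10.4×0.49×0.415 = 2.115 m³/s
Q = Σ q = 5.073 m³/s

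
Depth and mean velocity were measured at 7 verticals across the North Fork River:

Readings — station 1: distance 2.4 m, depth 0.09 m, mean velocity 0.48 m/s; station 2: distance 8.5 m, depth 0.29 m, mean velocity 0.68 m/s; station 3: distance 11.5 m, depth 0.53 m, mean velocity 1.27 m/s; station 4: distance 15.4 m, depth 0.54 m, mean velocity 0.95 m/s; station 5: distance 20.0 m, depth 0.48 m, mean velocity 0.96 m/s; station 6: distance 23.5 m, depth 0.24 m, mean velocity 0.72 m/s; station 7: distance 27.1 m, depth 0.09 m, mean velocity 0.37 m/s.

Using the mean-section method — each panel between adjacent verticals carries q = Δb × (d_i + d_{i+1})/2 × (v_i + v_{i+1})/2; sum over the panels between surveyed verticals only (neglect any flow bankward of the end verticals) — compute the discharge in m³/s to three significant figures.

Panel 1-2: Δb = 6.1 m, d̄ = (0.09+0.29)/2 = 0.19, v̄ = (0.48+0.68)/2 = 0.58 → q = 6.1×0.19×0.58 = 0.6722 m³/s
Panel 2-3: Δb = 3 m, d̄ = (0.29+0.53)/2 = 0.41, v̄ = (0.68+1.27)/2 = 0.975 → q = 3×0.41×0.975 = 1.199 m³/s
Panel 3-4: Δb = 3.9 m, d̄ = (0.53+0.54)/2 = 0.535, v̄ = (1.27+0.95)/2 = 1.11 → q = 3.9×0.535×1.11 = 2.316 m³/s
Panel 4-5: Δb = 4.6 m, d̄ = (0.54+0.48)/2 = 0.51, v̄ = (0.95+0.96)/2 = 0.955 → q = 4.6×0.51×0.955 = 2.240 m³/s
Panel 5-6: Δb = 3.5 m, d̄ = (0.48+0.24)/2 = 0.36, v̄ = (0.96+0.72)/2 = 0.84 → q = 3.5×0.36×0.84 = 1.058 m³/s
Panel 6-7: Δb = 3.6 m, d̄ = (0.24+0.09)/2 = 0.165, v̄ = (0.72+0.37)/2 = 0.545 → q = 3.6×0.165×0.545 = 0.3237 m³/s
Q = Σ q = 7.810 m³/s

7.81 m³/s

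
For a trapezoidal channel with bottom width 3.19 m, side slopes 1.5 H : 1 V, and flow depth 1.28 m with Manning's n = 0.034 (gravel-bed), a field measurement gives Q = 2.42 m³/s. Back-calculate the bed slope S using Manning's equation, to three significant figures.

0.000200

A = (b + z·y)·y = (3.19 + 1.5×1.28)×1.28 = 6.541 m²
P = b + 2y√(1+z²) = 3.19 + 2×1.28×√(1+1.5²) = 7.805 m
R = A/P = 6.541/7.805 = 0.8380 m
S = (Q·n / (1·A·R^(2/3)))² = (2.42×0.034 / (1×6.541×0.8889))² = 0.0002003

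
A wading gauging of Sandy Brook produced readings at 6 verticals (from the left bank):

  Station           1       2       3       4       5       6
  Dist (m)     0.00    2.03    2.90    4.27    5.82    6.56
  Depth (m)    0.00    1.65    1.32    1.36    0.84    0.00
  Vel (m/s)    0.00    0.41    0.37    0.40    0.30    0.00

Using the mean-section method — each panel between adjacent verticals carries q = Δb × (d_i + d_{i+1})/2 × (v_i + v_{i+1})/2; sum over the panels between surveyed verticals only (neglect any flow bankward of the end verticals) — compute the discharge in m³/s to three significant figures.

Panel 1-2: Δb = 2.03 m, d̄ = (0.00+1.65)/2 = 0.825, v̄ = (0.00+0.41)/2 = 0.205 → q = 2.03×0.825×0.205 = 0.3433 m³/s
Panel 2-3: Δb = 0.87 m, d̄ = (1.65+1.32)/2 = 1.485, v̄ = (0.41+0.37)/2 = 0.39 → q = 0.87×1.485×0.39 = 0.5039 m³/s
Panel 3-4: Δb = 1.37 m, d̄ = (1.32+1.36)/2 = 1.34, v̄ = (0.37+0.40)/2 = 0.385 → q = 1.37×1.34×0.385 = 0.7068 m³/s
Panel 4-5: Δb = 1.55 m, d̄ = (1.36+0.84)/2 = 1.1, v̄ = (0.40+0.30)/2 = 0.35 → q = 1.55×1.1×0.35 = 0.5968 m³/s
Panel 5-6: Δb = 0.74 m, d̄ = (0.84+0.00)/2 = 0.42, v̄ = (0.30+0.00)/2 = 0.15 → q = 0.74×0.42×0.15 = 0.04662 m³/s
Q = Σ q = 2.197 m³/s

2.20 m³/s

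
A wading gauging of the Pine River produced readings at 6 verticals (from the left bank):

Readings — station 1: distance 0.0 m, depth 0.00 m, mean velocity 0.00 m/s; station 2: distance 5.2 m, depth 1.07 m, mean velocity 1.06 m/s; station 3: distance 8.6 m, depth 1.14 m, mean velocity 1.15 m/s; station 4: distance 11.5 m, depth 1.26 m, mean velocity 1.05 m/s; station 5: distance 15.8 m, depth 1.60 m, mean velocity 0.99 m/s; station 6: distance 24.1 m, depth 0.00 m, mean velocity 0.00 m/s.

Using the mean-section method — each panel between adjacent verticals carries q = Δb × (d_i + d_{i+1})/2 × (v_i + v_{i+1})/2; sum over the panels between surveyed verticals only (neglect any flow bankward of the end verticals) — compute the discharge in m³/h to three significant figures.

68400 m³/h

Panel 1-2: Δb = 5.2 m, d̄ = (0.00+1.07)/2 = 0.535, v̄ = (0.00+1.06)/2 = 0.53 → q = 5.2×0.535×0.53 = 1.474 m³/s
Panel 2-3: Δb = 3.4 m, d̄ = (1.07+1.14)/2 = 1.105, v̄ = (1.06+1.15)/2 = 1.105 → q = 3.4×1.105×1.105 = 4.151 m³/s
Panel 3-4: Δb = 2.9 m, d̄ = (1.14+1.26)/2 = 1.2, v̄ = (1.15+1.05)/2 = 1.1 → q = 2.9×1.2×1.1 = 3.828 m³/s
Panel 4-5: Δb = 4.3 m, d̄ = (1.26+1.60)/2 = 1.43, v̄ = (1.05+0.99)/2 = 1.02 → q = 4.3×1.43×1.02 = 6.272 m³/s
Panel 5-6: Δb = 8.3 m, d̄ = (1.60+0.00)/2 = 0.8, v̄ = (0.99+0.00)/2 = 0.495 → q = 8.3×0.8×0.495 = 3.287 m³/s
Q = Σ q = 19.01 m³/s
= 19.01 × 3600 = 68450 m³/h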